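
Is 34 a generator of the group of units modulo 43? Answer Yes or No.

Yes

φ(43) = 43 − 1 = 42 = 2 · 3 · 7.
Test 34^(42/q) mod 43 for each prime factor q of 42:
34^21 ≡ 42 (mod 43)  [q = 2: ≢ 1 ✓]
34^14 ≡ 6 (mod 43)  [q = 3: ≢ 1 ✓]
34^6 ≡ 4 (mod 43)  [q = 7: ≢ 1 ✓]
Every test exponent gives a nontrivial residue, hence 34 generates the full group.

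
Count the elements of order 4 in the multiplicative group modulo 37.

2

φ(37) = 37 − 1 = 36 = 2^2 · 3^2.
Since (Z/37Z)^× is cyclic of order 36, the number of elements of order d is φ(d) when d | 36 and 0 otherwise.
4 = 2^2 divides 36, and φ(4) = 2.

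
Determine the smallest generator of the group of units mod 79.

3

φ(79) = 79 − 1 = 78 = 2 · 3 · 13.
g is a primitive root iff g^(78/q) ≢ 1 (mod 79) for each prime q ∈ {2, 3, 13}.
g = 2: 2^39 ≡ 1 — hits 1, so not a primitive root.
g = 3: 3^39 ≡ 78; 3^26 ≡ 23; 3^6 ≡ 18 — none is 1, so 3 is a primitive root.
So 3 is the smallest generator of (Z/79Z)^×.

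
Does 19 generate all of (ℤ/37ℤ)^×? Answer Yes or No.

φ(37) = 37 − 1 = 36 = 2^2 · 3^2.
An element g generates (Z/37Z)^× iff g^(36/q) ≢ 1 (mod 37) for each prime q ∈ {2, 3}.
19^18 ≡ 36 (mod 37)  [q = 2: ≢ 1 ✓]
19^12 ≡ 10 (mod 37)  [q = 3: ≢ 1 ✓]
None equal 1, so ord_37(19) = 36: 19 is a primitive root.

Yes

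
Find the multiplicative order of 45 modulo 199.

ord(45) | φ(199) = 199 − 1 = 198 = 2 · 3^2 · 11.
Divisors of 198: 1, 2, 3, 6, 9, 11, 18, 22, 33, 66, 99, 198.
Compute 45^d (mod 199) for the divisors d until we hit 1:
45^1 ≡ 45 (mod 199)
45^2 ≡ 35 (mod 199)
45^3 ≡ 182 (mod 199)
45^6 ≡ 90 (mod 199)
45^9 ≡ 62 (mod 199)
45^11 ≡ 180 (mod 199)
45^18 ≡ 63 (mod 199)
45^22 ≡ 162 (mod 199)
45^33 ≡ 106 (mod 199)
45^66 ≡ 92 (mod 199)
45^99 ≡ 1 (mod 199) ✓
So ord_199(45) = 99.

99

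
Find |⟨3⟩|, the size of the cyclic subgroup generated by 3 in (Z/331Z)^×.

Since 3 ∈ (Z/331Z)^×, its order divides φ(331) = 331 − 1 = 330 = 2 · 3 · 5 · 11.
Divisors of 330: 1, 2, 3, 5, 6, 10, 11, 15, 22, 30, 33, 55, 66, 110, 165, 330.
Evaluate successive powers at the divisors of 330:
3^1 ≡ 3 (mod 331)
3^2 ≡ 9 (mod 331)
3^3 ≡ 27 (mod 331)
3^5 ≡ 243 (mod 331)
3^6 ≡ 67 (mod 331)
3^10 ≡ 131 (mod 331)
3^11 ≡ 62 (mod 331)
3^15 ≡ 57 (mod 331)
3^22 ≡ 203 (mod 331)
3^30 ≡ 270 (mod 331)
3^33 ≡ 8 (mod 331)
3^55 ≡ 300 (mod 331)
3^66 ≡ 64 (mod 331)
3^110 ≡ 299 (mod 331)
3^165 ≡ 330 (mod 331)
3^330 ≡ 1 (mod 331) ✓
Therefore the multiplicative order of 3 modulo 331 is 330.

330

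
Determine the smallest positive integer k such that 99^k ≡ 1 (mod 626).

6

The order of 99 must divide φ(626) = φ(2)·φ(313) = 1·312 = 312 = 2^3 · 3 · 13.
Divisors of 312: 1, 2, 3, 4, 6, 8, 12, 13, 24, 26, 39, 52, 78, 104, 156, 312.
Compute 99^d (mod 626) for the divisors d until we hit 1:
99^1 ≡ 99 (mod 626)
99^2 ≡ 411 (mod 626)
99^3 ≡ 625 (mod 626)
99^4 ≡ 527 (mod 626)
99^6 ≡ 1 (mod 626) ✓
So ord_626(99) = 6.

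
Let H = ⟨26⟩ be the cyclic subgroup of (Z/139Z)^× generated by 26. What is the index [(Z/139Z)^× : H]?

1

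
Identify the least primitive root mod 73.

φ(73) = 73 − 1 = 72 = 2^3 · 3^2.
Test candidates g = 2, 3, … against the prime factors q ∈ {2, 3} of φ(73): g is a generator iff g^(72/q) ≢ 1 for every such q.
g = 2: 2^36 ≡ 1 — hits 1, so not a primitive root.
g = 3: 3^36 ≡ 1 — hits 1, so not a primitive root.
g = 4: 4^36 ≡ 1 — hits 1, so not a primitive root.
g = 5: 5^36 ≡ 72; 5^24 ≡ 8 — none is 1, so 5 is a primitive root.
The smallest primitive root modulo 73 is 5.

5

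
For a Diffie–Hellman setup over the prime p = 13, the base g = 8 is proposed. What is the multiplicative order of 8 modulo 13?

4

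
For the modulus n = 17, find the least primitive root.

3

φ(17) = 17 − 1 = 16 = 2^4.
g is a primitive root iff g^(16/q) ≢ 1 (mod 17) for each prime q ∈ {2}.
g = 2: 2^8 ≡ 1 — hits 1, so not a primitive root.
g = 3: 3^8 ≡ 16 — none is 1, so 3 is a primitive root.
So 3 is the smallest generator of (Z/17Z)^×.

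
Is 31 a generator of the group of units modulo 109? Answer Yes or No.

No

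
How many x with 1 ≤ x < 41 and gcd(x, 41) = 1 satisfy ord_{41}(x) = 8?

φ(41) = 41 − 1 = 40 = 2^3 · 5.
In a cyclic group of order 40, there are φ(d) elements of order d for each divisor d of 40, and zero for non-divisors.
8 = 2^3 divides 40, and φ(8) = 4.

4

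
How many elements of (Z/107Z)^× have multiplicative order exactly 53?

52

φ(107) = 107 − 1 = 106 = 2 · 53.
Since (Z/107Z)^× is cyclic of order 106, the number of elements of order d is φ(d) when d | 106 and 0 otherwise.
53 | 106, and φ(53) = 53 − 1 = 52.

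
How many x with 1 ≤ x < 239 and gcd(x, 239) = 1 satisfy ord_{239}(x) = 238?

φ(239) = 239 − 1 = 238 = 2 · 7 · 17.
Since (Z/239Z)^× is cyclic of order 238, the number of elements of order d is φ(d) when d | 238 and 0 otherwise.
238 = 2 · 7 · 17 divides 238, and φ(238) = 96.

96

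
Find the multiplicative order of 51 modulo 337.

The order of 51 must divide φ(337) = 337 − 1 = 336 = 2^4 · 3 · 7.
Divisors of 336: 1, 2, 3, 4, 6, 7, 8, 12, 14, 16, 21, 24, 28, 42, 48, 56, 84, 112, 168, 336.
Test each divisor d:
51^1 ≡ 51 (mod 337)
51^2 ≡ 242 (mod 337)
51^3 ≡ 210 (mod 337)
51^4 ≡ 263 (mod 337)
51^6 ≡ 290 (mod 337)
51^7 ≡ 299 (mod 337)
51^8 ≡ 84 (mod 337)
51^12 ≡ 187 (mod 337)
51^14 ≡ 96 (mod 337)
51^16 ≡ 316 (mod 337)
51^21 ≡ 59 (mod 337)
51^24 ≡ 258 (mod 337)
51^28 ≡ 117 (mod 337)
51^42 ≡ 111 (mod 337)
51^48 ≡ 175 (mod 337)
51^56 ≡ 209 (mod 337)
51^84 ≡ 189 (mod 337)
51^112 ≡ 208 (mod 337)
51^168 ≡ 336 (mod 337)
51^336 ≡ 1 (mod 337) ✓
Hence ord(51) = 336.

336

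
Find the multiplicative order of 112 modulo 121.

The order of 112 must divide φ(121) = φ(11^2) = 11·(11−1) = 110 = 2 · 5 · 11.
Divisors of 110: 1, 2, 5, 10, 11, 22, 55, 110.
Compute 112^d (mod 121) for the divisors d until we hit 1:
112^1 ≡ 112 (mod 121)
112^2 ≡ 81 (mod 121)
112^5 ≡ 120 (mod 121)
112^10 ≡ 1 (mod 121) ✓
So ord_121(112) = 10.

10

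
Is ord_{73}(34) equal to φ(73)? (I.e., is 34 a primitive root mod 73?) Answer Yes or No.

φ(73) = 73 − 1 = 72 = 2^3 · 3^2.
Test 34^(72/q) mod 73 for each prime factor q of 72:
34^36 ≡ 72 (mod 73)  [q = 2: ≢ 1 ✓]
34^24 ≡ 64 (mod 73)  [q = 3: ≢ 1 ✓]
Every test exponent gives a nontrivial residue, hence 34 generates the full group.

Yes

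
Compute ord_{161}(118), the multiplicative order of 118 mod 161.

The order of 118 must divide φ(161) = φ(7·23) = (7−1)·(23−1) = 6·22 = 132 = 2^2 · 3 · 11.
Divisors of 132: 1, 2, 3, 4, 6, 11, 12, 22, 33, 44, 66, 132.
Check 118^d mod 161 for each divisor in increasing order:
118^1 ≡ 118 (mod 161)
118^2 ≡ 78 (mod 161)
118^3 ≡ 27 (mod 161)
118^4 ≡ 127 (mod 161)
118^6 ≡ 85 (mod 161)
118^11 ≡ 139 (mod 161)
118^12 ≡ 141 (mod 161)
118^22 ≡ 1 (mod 161) ✓
Hence ord(118) = 22.

22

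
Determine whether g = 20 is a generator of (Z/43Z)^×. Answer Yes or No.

φ(43) = 43 − 1 = 42 = 2 · 3 · 7.
Test 20^(42/q) mod 43 for each prime factor q of 42:
20^21 ≡ 42 (mod 43)  [q = 2: ≢ 1 ✓]
20^14 ≡ 36 (mod 43)  [q = 3: ≢ 1 ✓]
20^6 ≡ 4 (mod 43)  [q = 7: ≢ 1 ✓]
None equal 1, so ord_43(20) = 42: 20 is a primitive root.

Yes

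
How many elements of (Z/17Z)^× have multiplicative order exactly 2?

φ(17) = 17 − 1 = 16 = 2^4.
In a cyclic group of order 16, there are φ(d) elements of order d for each divisor d of 16, and zero for non-divisors.
2 | 16, and φ(2) = 2 − 1 = 1.

1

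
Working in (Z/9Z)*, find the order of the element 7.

3

The order of 7 must divide φ(9) = φ(3^2) = 3·(3−1) = 6 = 2 · 3.
Divisors of 6: 1, 2, 3, 6.
Compute 7^d (mod 9) for the divisors d until we hit 1:
7^1 ≡ 7 (mod 9)
7^2 ≡ 4 (mod 9)
7^3 ≡ 1 (mod 9) ✓
Therefore the multiplicative order of 7 modulo 9 is 3.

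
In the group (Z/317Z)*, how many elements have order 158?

φ(317) = 317 − 1 = 316 = 2^2 · 79.
In a cyclic group of order 316, there are φ(d) elements of order d for each divisor d of 316, and zero for non-divisors.
158 = 2 · 79 divides 316, and φ(158) = 78.

78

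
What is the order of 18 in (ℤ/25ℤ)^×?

4

The order of 18 must divide φ(25) = φ(5^2) = 5·(5−1) = 20 = 2^2 · 5.
Divisors of 20: 1, 2, 4, 5, 10, 20.
Check 18^d mod 25 for each divisor in increasing order:
18^1 ≡ 18
18^2 ≡ 24
18^4 ≡ 1
The smallest such exponent is 4, so the order of 18 is 4.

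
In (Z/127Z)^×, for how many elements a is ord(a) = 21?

φ(127) = 127 − 1 = 126 = 2 · 3^2 · 7.
(Z/127Z)^× is cyclic (|G| = 126); a cyclic group of order m has exactly φ(d) elements of each order d | m, and none otherwise.
21 = 3 · 7 divides 126, and φ(21) = 12.

12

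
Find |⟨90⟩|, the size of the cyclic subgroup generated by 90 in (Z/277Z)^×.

69

By Lagrange's theorem, ord_277(90) divides φ(277) = 277 − 1 = 276 = 2^2 · 3 · 23.
Divisors of 276: 1, 2, 3, 4, 6, 12, 23, 46, 69, 92, 138, 276.
Check 90^d mod 277 for each divisor in increasing order:
90^1 ≡ 90
90^2 ≡ 67
90^3 ≡ 213
90^4 ≡ 57
90^6 ≡ 218
90^12 ≡ 157
90^23 ≡ 160
90^46 ≡ 116
90^69 ≡ 1
The smallest such exponent is 69, so the order of 90 is 69.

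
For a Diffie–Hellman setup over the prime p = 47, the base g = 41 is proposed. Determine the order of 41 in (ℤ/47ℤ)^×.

46

ord(41) | φ(47) = 47 − 1 = 46 = 2 · 23.
Divisors of 46: 1, 2, 23, 46.
Test each divisor d:
41^1 ≡ 41 (mod 47)
41^2 ≡ 36 (mod 47)
41^23 ≡ 46 (mod 47)
41^46 ≡ 1 (mod 47) ✓
So ord_47(41) = 46.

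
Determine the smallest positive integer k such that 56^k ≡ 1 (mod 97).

96

ord(56) | φ(97) = 97 − 1 = 96 = 2^5 · 3.
Divisors of 96: 1, 2, 3, 4, 6, 8, 12, 16, 24, 32, 48, 96.
Evaluate successive powers at the divisors of 96:
56^1 ≡ 56
56^2 ≡ 32
56^3 ≡ 46
56^4 ≡ 54
56^6 ≡ 79
56^8 ≡ 6
56^12 ≡ 33
56^16 ≡ 36
56^24 ≡ 22
56^32 ≡ 35
56^48 ≡ 96
56^96 ≡ 1
The smallest such exponent is 96, so the order of 56 is 96.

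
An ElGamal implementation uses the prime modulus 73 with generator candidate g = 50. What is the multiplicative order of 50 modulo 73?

36

The order of 50 must divide φ(73) = 73 − 1 = 72 = 2^3 · 3^2.
Divisors of 72: 1, 2, 3, 4, 6, 8, 9, 12, 18, 24, 36, 72.
Test each divisor d:
50^1 ≡ 50 (mod 73)
50^2 ≡ 18 (mod 73)
50^3 ≡ 24 (mod 73)
50^4 ≡ 32 (mod 73)
50^6 ≡ 65 (mod 73)
50^8 ≡ 2 (mod 73)
50^9 ≡ 27 (mod 73)
50^12 ≡ 64 (mod 73)
50^18 ≡ 72 (mod 73)
50^24 ≡ 8 (mod 73)
50^36 ≡ 1 (mod 73) ✓
The smallest such exponent is 36, so the order of 50 is 36.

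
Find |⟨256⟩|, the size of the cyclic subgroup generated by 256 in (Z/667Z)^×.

77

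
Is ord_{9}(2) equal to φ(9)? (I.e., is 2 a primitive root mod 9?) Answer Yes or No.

φ(9) = φ(3^2) = 3·(3−1) = 6 = 2 · 3.
An element g generates (Z/9Z)^× iff g^(6/q) ≢ 1 (mod 9) for each prime q ∈ {2, 3}.
2^3 ≡ 8 (mod 9)  [q = 2: ≢ 1 ✓]
2^2 ≡ 4 (mod 9)  [q = 3: ≢ 1 ✓]
Every test exponent gives a nontrivial residue, hence 2 generates the full group.

Yes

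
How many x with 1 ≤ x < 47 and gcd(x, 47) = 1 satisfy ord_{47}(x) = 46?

22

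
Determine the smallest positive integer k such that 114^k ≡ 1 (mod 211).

35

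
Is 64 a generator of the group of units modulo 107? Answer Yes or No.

No

φ(107) = 107 − 1 = 106 = 2 · 53.
An element g generates (Z/107Z)^× iff g^(106/q) ≢ 1 (mod 107) for each prime q ∈ {2, 53}.
64^53 ≡ 1 (mod 107)  [q = 2: ≡ 1 ✗]
64^2 ≡ 30 (mod 107)  [q = 53: ≢ 1 ✓]
The check at q = 2 fails, so 64 generates a proper subgroup.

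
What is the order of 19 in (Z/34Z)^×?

8

Since 19 ∈ (Z/34Z)^×, its order divides φ(34) = φ(2)·φ(17) = 1·16 = 16 = 2^4.
Divisors of 16: 1, 2, 4, 8, 16.
Compute 19^d (mod 34) for the divisors d until we hit 1:
19^1 ≡ 19 (mod 34)
19^2 ≡ 21 (mod 34)
19^4 ≡ 33 (mod 34)
19^8 ≡ 1 (mod 34) ✓
So ord_34(19) = 8.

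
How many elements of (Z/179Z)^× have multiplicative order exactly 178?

88

φ(179) = 179 − 1 = 178 = 2 · 89.
Since (Z/179Z)^× is cyclic of order 178, the number of elements of order d is φ(d) when d | 178 and 0 otherwise.
178 = 2 · 89 divides 178, and φ(178) = 88.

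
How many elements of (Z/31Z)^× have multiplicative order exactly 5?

4

φ(31) = 31 − 1 = 30 = 2 · 3 · 5.
Since (Z/31Z)^× is cyclic of order 30, the number of elements of order d is φ(d) when d | 30 and 0 otherwise.
5 | 30, and φ(5) = 5 − 1 = 4.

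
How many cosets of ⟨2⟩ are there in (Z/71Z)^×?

Since 2 ∈ (Z/71Z)^×, its order divides φ(71) = 71 − 1 = 70 = 2 · 5 · 7.
Divisors of 70: 1, 2, 5, 7, 10, 14, 35, 70.
Evaluate successive powers at the divisors of 70:
2^1 ≡ 2 (mod 71)
2^2 ≡ 4 (mod 71)
2^5 ≡ 32 (mod 71)
2^7 ≡ 57 (mod 71)
2^10 ≡ 30 (mod 71)
2^14 ≡ 54 (mod 71)
2^35 ≡ 1 (mod 71) ✓
So ord_71(2) = 35, hence |⟨2⟩| = 35.
[(Z/71Z)^× : ⟨2⟩] = 70/35 = 2.

2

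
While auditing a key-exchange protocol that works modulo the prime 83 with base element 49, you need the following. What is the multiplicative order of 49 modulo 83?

41

Since 49 ∈ (Z/83Z)^×, its order divides φ(83) = 83 − 1 = 82 = 2 · 41.
Divisors of 82: 1, 2, 41, 82.
Compute 49^d (mod 83) for the divisors d until we hit 1:
49^1 ≡ 49
49^2 ≡ 77
49^41 ≡ 1
Hence ord(49) = 41.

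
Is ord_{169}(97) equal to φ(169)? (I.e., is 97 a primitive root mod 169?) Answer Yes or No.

Yes

φ(169) = φ(13^2) = 13·(13−1) = 156 = 2^2 · 3 · 13.
An element g generates (Z/169Z)^× iff g^(156/q) ≢ 1 (mod 169) for each prime q ∈ {2, 3, 13}.
97^78 ≡ 168 (mod 169)  [q = 2: ≢ 1 ✓]
97^52 ≡ 22 (mod 169)  [q = 3: ≢ 1 ✓]
97^12 ≡ 157 (mod 169)  [q = 13: ≢ 1 ✓]
All checks pass, so 97 has order 156 and is a primitive root modulo 169.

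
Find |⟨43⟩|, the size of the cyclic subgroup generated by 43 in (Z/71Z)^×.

Since 43 ∈ (Z/71Z)^×, its order divides φ(71) = 71 − 1 = 70 = 2 · 5 · 7.
Divisors of 70: 1, 2, 5, 7, 10, 14, 35, 70.
Evaluate successive powers at the divisors of 70:
43^1 ≡ 43
43^2 ≡ 3
43^5 ≡ 32
43^7 ≡ 25
43^10 ≡ 30
43^14 ≡ 57
43^35 ≡ 1
Therefore the multiplicative order of 43 modulo 71 is 35.

35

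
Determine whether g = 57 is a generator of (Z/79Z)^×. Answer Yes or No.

No

φ(79) = 79 − 1 = 78 = 2 · 3 · 13.
It suffices to check that the order of 57 is not a proper divisor of 78: compute 57^(78/q) for q ∈ {2, 3, 13}.
57^39 ≡ 78 (mod 79)  [q = 2: ≢ 1 ✓]
57^26 ≡ 1 (mod 79)  [q = 3: ≡ 1 ✗]
57^6 ≡ 52 (mod 79)  [q = 13: ≢ 1 ✓]
The check at q = 3 fails, so 57 generates a proper subgroup.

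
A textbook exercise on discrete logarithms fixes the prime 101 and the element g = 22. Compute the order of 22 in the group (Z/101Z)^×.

50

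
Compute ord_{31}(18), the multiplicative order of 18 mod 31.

15

The order of 18 must divide φ(31) = 31 − 1 = 30 = 2 · 3 · 5.
Divisors of 30: 1, 2, 3, 5, 6, 10, 15, 30.
Check 18^d mod 31 for each divisor in increasing order:
18^1 ≡ 18 (mod 31)
18^2 ≡ 14 (mod 31)
18^3 ≡ 4 (mod 31)
18^5 ≡ 25 (mod 31)
18^6 ≡ 16 (mod 31)
18^10 ≡ 5 (mod 31)
18^15 ≡ 1 (mod 31) ✓
The smallest such exponent is 15, so the order of 18 is 15.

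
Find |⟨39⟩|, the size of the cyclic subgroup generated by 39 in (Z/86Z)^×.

14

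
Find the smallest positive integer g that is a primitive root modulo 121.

2

φ(121) = φ(11^2) = 11·(11−1) = 110 = 2 · 5 · 11.
g is a primitive root iff g^(110/q) ≢ 1 (mod 121) for each prime q ∈ {2, 5, 11}.
g = 2: 2^55 ≡ 120; 2^22 ≡ 81; 2^10 ≡ 56 — none is 1, so 2 is a primitive root.
The smallest primitive root modulo 121 is 2.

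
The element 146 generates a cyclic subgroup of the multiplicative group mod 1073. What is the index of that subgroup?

28

ord(146) | φ(1073) = φ(29·37) = (29−1)·(37−1) = 28·36 = 1008 = 2^4 · 3^2 · 7.
Divisors of 1008: 1, 2, 3, 4, 6, 7, 8, 9, 12, 14, 16, 18, 21, 24, 28, 36, 42, 48, 56, 63, 72, 84, 112, 126, 144, 168, 252, 336, 504, 1008.
Evaluate successive powers at the divisors of 1008:
146^1 ≡ 146 (mod 1073)
146^2 ≡ 929 (mod 1073)
146^3 ≡ 436 (mod 1073)
146^4 ≡ 349 (mod 1073)
146^6 ≡ 175 (mod 1073)
146^7 ≡ 871 (mod 1073)
146^8 ≡ 552 (mod 1073)
146^9 ≡ 117 (mod 1073)
146^12 ≡ 581 (mod 1073)
146^14 ≡ 30 (mod 1073)
146^16 ≡ 1045 (mod 1073)
146^18 ≡ 813 (mod 1073)
146^21 ≡ 378 (mod 1073)
146^24 ≡ 639 (mod 1073)
146^28 ≡ 900 (mod 1073)
146^36 ≡ 1 (mod 1073) ✓
So ord_1073(146) = 36, hence |⟨146⟩| = 36.
The index is φ(1073) / ord(146) = 1008 / 36 = 28.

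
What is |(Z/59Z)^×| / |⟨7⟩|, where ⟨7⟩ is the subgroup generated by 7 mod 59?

ord(7) | φ(59) = 59 − 1 = 58 = 2 · 29.
Divisors of 58: 1, 2, 29, 58.
Evaluate successive powers at the divisors of 58:
7^1 ≡ 7
7^2 ≡ 49
7^29 ≡ 1
The order of 7 is 29, so the subgroup it generates has 29 elements.
[(Z/59Z)^× : ⟨7⟩] = 58/29 = 2.

2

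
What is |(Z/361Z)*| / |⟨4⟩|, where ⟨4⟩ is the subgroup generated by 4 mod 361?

2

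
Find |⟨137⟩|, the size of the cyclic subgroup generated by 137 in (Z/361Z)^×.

171

The order of 137 must divide φ(361) = φ(19^2) = 19·(19−1) = 342 = 2 · 3^2 · 19.
Divisors of 342: 1, 2, 3, 6, 9, 18, 19, 38, 57, 114, 171, 342.
Compute 137^d (mod 361) for the divisors d until we hit 1:
137^1 ≡ 137 (mod 361)
137^2 ≡ 358 (mod 361)
137^3 ≡ 311 (mod 361)
137^6 ≡ 334 (mod 361)
137^9 ≡ 267 (mod 361)
137^18 ≡ 172 (mod 361)
137^19 ≡ 99 (mod 361)
137^38 ≡ 54 (mod 361)
137^57 ≡ 292 (mod 361)
137^114 ≡ 68 (mod 361)
137^171 ≡ 1 (mod 361) ✓
The smallest such exponent is 171, so the order of 137 is 171.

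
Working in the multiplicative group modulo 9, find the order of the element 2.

6

Since 2 ∈ (Z/9Z)^×, its order divides φ(9) = φ(3^2) = 3·(3−1) = 6 = 2 · 3.
Divisors of 6: 1, 2, 3, 6.
Evaluate successive powers at the divisors of 6:
2^1 ≡ 2
2^2 ≡ 4
2^3 ≡ 8
2^6 ≡ 1
The smallest such exponent is 6, so the order of 2 is 6.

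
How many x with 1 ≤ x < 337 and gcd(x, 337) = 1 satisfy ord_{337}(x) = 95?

φ(337) = 337 − 1 = 336 = 2^4 · 3 · 7.
(Z/337Z)^× is cyclic (|G| = 336); a cyclic group of order m has exactly φ(d) elements of each order d | m, and none otherwise.
95 does not divide 336, so no element of (Z/337Z)^× has order 95.

0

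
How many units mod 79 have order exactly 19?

0

φ(79) = 79 − 1 = 78 = 2 · 3 · 13.
(Z/79Z)^× is cyclic (|G| = 78); a cyclic group of order m has exactly φ(d) elements of each order d | m, and none otherwise.
Since 19 ∤ 78, the count is 0.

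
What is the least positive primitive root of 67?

2

φ(67) = 67 − 1 = 66 = 2 · 3 · 11.
g is a primitive root iff g^(66/q) ≢ 1 (mod 67) for each prime q ∈ {2, 3, 11}.
g = 2: 2^33 ≡ 66; 2^22 ≡ 37; 2^6 ≡ 64 — none is 1, so 2 is a primitive root.
So 2 is the smallest generator of (Z/67Z)^×.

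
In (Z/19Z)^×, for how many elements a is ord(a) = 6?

φ(19) = 19 − 1 = 18 = 2 · 3^2.
In a cyclic group of order 18, there are φ(d) elements of order d for each divisor d of 18, and zero for non-divisors.
6 = 2 · 3 divides 18, and φ(6) = 2.

2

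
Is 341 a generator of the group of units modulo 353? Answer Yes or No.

φ(353) = 353 − 1 = 352 = 2^5 · 11.
An element g generates (Z/353Z)^× iff g^(352/q) ≢ 1 (mod 353) for each prime q ∈ {2, 11}.
341^176 ≡ 352 (mod 353)  [q = 2: ≢ 1 ✓]
341^32 ≡ 58 (mod 353)  [q = 11: ≢ 1 ✓]
All checks pass, so 341 has order 352 and is a primitive root modulo 353.

Yes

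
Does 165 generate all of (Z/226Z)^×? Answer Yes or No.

No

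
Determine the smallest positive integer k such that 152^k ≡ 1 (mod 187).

10

By Lagrange's theorem, ord_187(152) divides φ(187) = φ(11·17) = (11−1)·(17−1) = 10·16 = 160 = 2^5 · 5.
Divisors of 160: 1, 2, 4, 5, 8, 10, 16, 20, 32, 40, 80, 160.
Evaluate successive powers at the divisors of 160:
152^1 ≡ 152 (mod 187)
152^2 ≡ 103 (mod 187)
152^4 ≡ 137 (mod 187)
152^5 ≡ 67 (mod 187)
152^8 ≡ 69 (mod 187)
152^10 ≡ 1 (mod 187) ✓
Therefore the multiplicative order of 152 modulo 187 is 10.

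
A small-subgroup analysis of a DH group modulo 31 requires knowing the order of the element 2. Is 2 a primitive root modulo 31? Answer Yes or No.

No

φ(31) = 31 − 1 = 30 = 2 · 3 · 5.
An element g generates (Z/31Z)^× iff g^(30/q) ≢ 1 (mod 31) for each prime q ∈ {2, 3, 5}.
2^15 ≡ 1 (mod 31)  [q = 2: ≡ 1 ✗]
2^10 ≡ 1 (mod 31)  [q = 3: ≡ 1 ✗]
2^6 ≡ 2 (mod 31)  [q = 5: ≢ 1 ✓]
2^15 ≡ 1 shows ord(2) | 15, strictly less than φ(31); not a primitive root.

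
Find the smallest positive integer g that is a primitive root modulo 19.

2

φ(19) = 19 − 1 = 18 = 2 · 3^2.
g is a primitive root iff g^(18/q) ≢ 1 (mod 19) for each prime q ∈ {2, 3}.
g = 2: 2^9 ≡ 18; 2^6 ≡ 7 — none is 1, so 2 is a primitive root.
Hence the least primitive root of 19 is 2.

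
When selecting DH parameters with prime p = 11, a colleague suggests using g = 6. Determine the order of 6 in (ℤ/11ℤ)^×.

10

By Lagrange's theorem, ord_11(6) divides φ(11) = 11 − 1 = 10 = 2 · 5.
Divisors of 10: 1, 2, 5, 10.
Evaluate successive powers at the divisors of 10:
6^1 ≡ 6
6^2 ≡ 3
6^5 ≡ 10
6^10 ≡ 1
Therefore the multiplicative order of 6 modulo 11 is 10.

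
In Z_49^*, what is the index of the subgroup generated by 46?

Since 46 ∈ (Z/49Z)^×, its order divides φ(49) = φ(7^2) = 7·(7−1) = 42 = 2 · 3 · 7.
Divisors of 42: 1, 2, 3, 6, 7, 14, 21, 42.
Test each divisor d:
46^1 ≡ 46 (mod 49)
46^2 ≡ 9 (mod 49)
46^3 ≡ 22 (mod 49)
46^6 ≡ 43 (mod 49)
46^7 ≡ 18 (mod 49)
46^14 ≡ 30 (mod 49)
46^21 ≡ 1 (mod 49) ✓
Thus |⟨46⟩| = ord(46) = 21.
The index is φ(49) / ord(46) = 42 / 21 = 2.

2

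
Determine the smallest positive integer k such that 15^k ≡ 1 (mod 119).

The order of 15 must divide φ(119) = φ(7·17) = (7−1)·(17−1) = 6·16 = 96 = 2^5 · 3.
Divisors of 96: 1, 2, 3, 4, 6, 8, 12, 16, 24, 32, 48, 96.
Compute 15^d (mod 119) for the divisors d until we hit 1:
15^1 ≡ 15 (mod 119)
15^2 ≡ 106 (mod 119)
15^3 ≡ 43 (mod 119)
15^4 ≡ 50 (mod 119)
15^6 ≡ 64 (mod 119)
15^8 ≡ 1 (mod 119) ✓
Hence ord(15) = 8.

8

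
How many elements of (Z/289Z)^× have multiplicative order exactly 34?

16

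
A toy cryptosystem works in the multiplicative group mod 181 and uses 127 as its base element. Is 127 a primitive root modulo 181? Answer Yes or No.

φ(181) = 181 − 1 = 180 = 2^2 · 3^2 · 5.
Test 127^(180/q) mod 181 for each prime factor q of 180:
127^90 ≡ 180 (mod 181)  [q = 2: ≢ 1 ✓]
127^60 ≡ 48 (mod 181)  [q = 3: ≢ 1 ✓]
127^36 ≡ 135 (mod 181)  [q = 5: ≢ 1 ✓]
All checks pass, so 127 has order 180 and is a primitive root modulo 181.

Yes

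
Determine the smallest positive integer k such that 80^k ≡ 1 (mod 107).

The order of 80 must divide φ(107) = 107 − 1 = 106 = 2 · 53.
Divisors of 106: 1, 2, 53, 106.
Test each divisor d:
80^1 ≡ 80
80^2 ≡ 87
80^53 ≡ 106
80^106 ≡ 1
So ord_107(80) = 106.

106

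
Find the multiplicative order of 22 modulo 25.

20

The order of 22 must divide φ(25) = φ(5^2) = 5·(5−1) = 20 = 2^2 · 5.
Divisors of 20: 1, 2, 4, 5, 10, 20.
Test each divisor d:
22^1 ≡ 22
22^2 ≡ 9
22^4 ≡ 6
22^5 ≡ 7
22^10 ≡ 24
22^20 ≡ 1
Therefore the multiplicative order of 22 modulo 25 is 20.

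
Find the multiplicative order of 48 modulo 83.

41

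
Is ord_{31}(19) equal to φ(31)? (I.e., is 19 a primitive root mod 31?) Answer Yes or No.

No

φ(31) = 31 − 1 = 30 = 2 · 3 · 5.
Test 19^(30/q) mod 31 for each prime factor q of 30:
19^15 ≡ 1 (mod 31)  [q = 2: ≡ 1 ✗]
19^10 ≡ 25 (mod 31)  [q = 3: ≢ 1 ✓]
19^6 ≡ 2 (mod 31)  [q = 5: ≢ 1 ✓]
Since 19^15 ≡ 1, the order of 19 divides 15 < 30, so 19 is not a primitive root.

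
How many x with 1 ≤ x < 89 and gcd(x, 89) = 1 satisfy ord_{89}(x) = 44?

φ(89) = 89 − 1 = 88 = 2^3 · 11.
In a cyclic group of order 88, there are φ(d) elements of order d for each divisor d of 88, and zero for non-divisors.
44 = 2^2 · 11 divides 88, and φ(44) = 20.

20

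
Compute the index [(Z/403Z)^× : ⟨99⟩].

Since 99 ∈ (Z/403Z)^×, its order divides φ(403) = φ(13·31) = (13−1)·(31−1) = 12·30 = 360 = 2^3 · 3^2 · 5.
Divisors of 360: 1, 2, 3, 4, 5, 6, 8, 9, 10, 12, 15, 18, 20, 24, 30, 36, 40, 45, 60, 72, 90, 120, 180, 360.
Evaluate successive powers at the divisors of 360:
99^1 ≡ 99 (mod 403)
99^2 ≡ 129 (mod 403)
99^3 ≡ 278 (mod 403)
99^4 ≡ 118 (mod 403)
99^5 ≡ 398 (mod 403)
99^6 ≡ 311 (mod 403)
99^8 ≡ 222 (mod 403)
99^9 ≡ 216 (mod 403)
99^10 ≡ 25 (mod 403)
99^12 ≡ 1 (mod 403) ✓
Thus |⟨99⟩| = ord(99) = 12.
Index = |(Z/403Z)^×| / |⟨99⟩| = 360 / 12 = 30.

30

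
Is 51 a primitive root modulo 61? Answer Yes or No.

φ(61) = 61 − 1 = 60 = 2^2 · 3 · 5.
51 is a primitive root mod 61 iff 51^(φ(61)/q) ≢ 1 for every prime q | φ(61), i.e. q ∈ {2, 3, 5}.
51^30 ≡ 60 (mod 61)  [q = 2: ≢ 1 ✓]
51^20 ≡ 13 (mod 61)  [q = 3: ≢ 1 ✓]
51^12 ≡ 58 (mod 61)  [q = 5: ≢ 1 ✓]
None equal 1, so ord_61(51) = 60: 51 is a primitive root.

Yes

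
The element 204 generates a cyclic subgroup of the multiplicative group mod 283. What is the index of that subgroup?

6

ord(204) | φ(283) = 283 − 1 = 282 = 2 · 3 · 47.
Divisors of 282: 1, 2, 3, 6, 47, 94, 141, 282.
Compute 204^d (mod 283) for the divisors d until we hit 1:
204^1 ≡ 204
204^2 ≡ 15
204^3 ≡ 230
204^6 ≡ 262
204^47 ≡ 1
So ord_283(204) = 47, hence |⟨204⟩| = 47.
Index = |(Z/283Z)^×| / |⟨204⟩| = 282 / 47 = 6.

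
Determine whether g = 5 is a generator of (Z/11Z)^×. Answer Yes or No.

φ(11) = 11 − 1 = 10 = 2 · 5.
An element g generates (Z/11Z)^× iff g^(10/q) ≢ 1 (mod 11) for each prime q ∈ {2, 5}.
5^5 ≡ 1 (mod 11)  [q = 2: ≡ 1 ✗]
5^2 ≡ 3 (mod 11)  [q = 5: ≢ 1 ✓]
Since 5^5 ≡ 1, the order of 5 divides 5 < 10, so 5 is not a primitive root.

No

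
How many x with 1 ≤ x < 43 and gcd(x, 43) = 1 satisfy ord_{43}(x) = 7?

φ(43) = 43 − 1 = 42 = 2 · 3 · 7.
Since (Z/43Z)^× is cyclic of order 42, the number of elements of order d is φ(d) when d | 42 and 0 otherwise.
7 | 42, and φ(7) = 7 − 1 = 6.

6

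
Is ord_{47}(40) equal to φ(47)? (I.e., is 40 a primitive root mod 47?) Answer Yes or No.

φ(47) = 47 − 1 = 46 = 2 · 23.
An element g generates (Z/47Z)^× iff g^(46/q) ≢ 1 (mod 47) for each prime q ∈ {2, 23}.
40^23 ≡ 46 (mod 47)  [q = 2: ≢ 1 ✓]
40^2 ≡ 2 (mod 47)  [q = 23: ≢ 1 ✓]
Every test exponent gives a nontrivial residue, hence 40 generates the full group.

Yes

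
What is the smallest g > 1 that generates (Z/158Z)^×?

3

φ(158) = φ(2)·φ(79) = 1·78 = 78 = 2 · 3 · 13.
g is a primitive root iff g^(78/q) ≢ 1 (mod 158) for each prime q ∈ {2, 3, 13}.
g = 2: gcd(2, 158) = 2 > 1, not a unit — skip.
g = 3: 3^39 ≡ 157; 3^26 ≡ 23; 3^6 ≡ 97 — none is 1, so 3 is a primitive root.
The smallest primitive root modulo 158 is 3.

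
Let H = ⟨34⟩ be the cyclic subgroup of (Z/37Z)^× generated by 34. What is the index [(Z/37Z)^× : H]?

By Lagrange's theorem, ord_37(34) divides φ(37) = 37 − 1 = 36 = 2^2 · 3^2.
Divisors of 36: 1, 2, 3, 4, 6, 9, 12, 18, 36.
Test each divisor d:
34^1 ≡ 34
34^2 ≡ 9
34^3 ≡ 10
34^4 ≡ 7
34^6 ≡ 26
34^9 ≡ 1
The order of 34 is 9, so the subgroup it generates has 9 elements.
The index is φ(37) / ord(34) = 36 / 9 = 4.

4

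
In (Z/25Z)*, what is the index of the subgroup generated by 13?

The order of 13 must divide φ(25) = φ(5^2) = 5·(5−1) = 20 = 2^2 · 5.
Divisors of 20: 1, 2, 4, 5, 10, 20.
Evaluate successive powers at the divisors of 20:
13^1 ≡ 13 (mod 25)
13^2 ≡ 19 (mod 25)
13^4 ≡ 11 (mod 25)
13^5 ≡ 18 (mod 25)
13^10 ≡ 24 (mod 25)
13^20 ≡ 1 (mod 25) ✓
Thus |⟨13⟩| = ord(13) = 20.
Index = |(Z/25Z)^×| / |⟨13⟩| = 20 / 20 = 1.

1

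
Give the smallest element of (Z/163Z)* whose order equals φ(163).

φ(163) = 163 − 1 = 162 = 2 · 3^4.
g is a primitive root iff g^(162/q) ≢ 1 (mod 163) for each prime q ∈ {2, 3}.
g = 2: 2^81 ≡ 162; 2^54 ≡ 104 — none is 1, so 2 is a primitive root.
Hence the least primitive root of 163 is 2.

2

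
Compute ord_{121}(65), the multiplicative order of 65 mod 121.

22

By Lagrange's theorem, ord_121(65) divides φ(121) = φ(11^2) = 11·(11−1) = 110 = 2 · 5 · 11.
Divisors of 110: 1, 2, 5, 10, 11, 22, 55, 110.
Test each divisor d:
65^1 ≡ 65 (mod 121)
65^2 ≡ 111 (mod 121)
65^5 ≡ 87 (mod 121)
65^10 ≡ 67 (mod 121)
65^11 ≡ 120 (mod 121)
65^22 ≡ 1 (mod 121) ✓
The smallest such exponent is 22, so the order of 65 is 22.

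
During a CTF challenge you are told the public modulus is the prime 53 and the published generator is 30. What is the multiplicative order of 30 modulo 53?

The order of 30 must divide φ(53) = 53 − 1 = 52 = 2^2 · 13.
Divisors of 52: 1, 2, 4, 13, 26, 52.
Evaluate successive powers at the divisors of 52:
30^1 ≡ 30 (mod 53)
30^2 ≡ 52 (mod 53)
30^4 ≡ 1 (mod 53) ✓
So ord_53(30) = 4.

4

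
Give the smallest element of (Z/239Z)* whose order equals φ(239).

7

φ(239) = 239 − 1 = 238 = 2 · 7 · 17.
Test candidates g = 2, 3, … against the prime factors q ∈ {2, 7, 17} of φ(239): g is a generator iff g^(238/q) ≢ 1 for every such q.
g = 2: 2^119 ≡ 1 — hits 1, so not a primitive root.
g = 3: 3^119 ≡ 1 — hits 1, so not a primitive root.
g = 4: 4^119 ≡ 1 — hits 1, so not a primitive root.
g = 5: 5^119 ≡ 1 — hits 1, so not a primitive root.
g = 6: 6^119 ≡ 1 — hits 1, so not a primitive root.
g = 7: 7^119 ≡ 238; 7^34 ≡ 24; 7^14 ≡ 211 — none is 1, so 7 is a primitive root.
So 7 is the smallest generator of (Z/239Z)^×.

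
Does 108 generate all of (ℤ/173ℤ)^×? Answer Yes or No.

Yes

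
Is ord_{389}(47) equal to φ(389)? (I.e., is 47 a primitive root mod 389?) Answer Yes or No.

φ(389) = 389 − 1 = 388 = 2^2 · 97.
It suffices to check that the order of 47 is not a proper divisor of 388: compute 47^(388/q) for q ∈ {2, 97}.
47^194 ≡ 388 (mod 389)  [q = 2: ≢ 1 ✓]
47^4 ≡ 65 (mod 389)  [q = 97: ≢ 1 ✓]
All checks pass, so 47 has order 388 and is a primitive root modulo 389.

Yes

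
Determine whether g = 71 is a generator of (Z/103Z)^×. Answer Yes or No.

Yes

φ(103) = 103 − 1 = 102 = 2 · 3 · 17.
Test 71^(102/q) mod 103 for each prime factor q of 102:
71^51 ≡ 102 (mod 103)  [q = 2: ≢ 1 ✓]
71^34 ≡ 56 (mod 103)  [q = 3: ≢ 1 ✓]
71^6 ≡ 93 (mod 103)  [q = 17: ≢ 1 ✓]
Every test exponent gives a nontrivial residue, hence 71 generates the full group.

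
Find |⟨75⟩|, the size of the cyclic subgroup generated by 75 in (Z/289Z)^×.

By Lagrange's theorem, ord_289(75) divides φ(289) = φ(17^2) = 17·(17−1) = 272 = 2^4 · 17.
Divisors of 272: 1, 2, 4, 8, 16, 17, 34, 68, 136, 272.
Test each divisor d:
75^1 ≡ 75 (mod 289)
75^2 ≡ 134 (mod 289)
75^4 ≡ 38 (mod 289)
75^8 ≡ 288 (mod 289)
75^16 ≡ 1 (mod 289) ✓
So ord_289(75) = 16.

16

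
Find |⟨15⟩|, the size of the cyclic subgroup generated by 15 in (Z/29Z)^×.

ord(15) | φ(29) = 29 − 1 = 28 = 2^2 · 7.
Divisors of 28: 1, 2, 4, 7, 14, 28.
Evaluate successive powers at the divisors of 28:
15^1 ≡ 15
15^2 ≡ 22
15^4 ≡ 20
15^7 ≡ 17
15^14 ≡ 28
15^28 ≡ 1
So ord_29(15) = 28.

28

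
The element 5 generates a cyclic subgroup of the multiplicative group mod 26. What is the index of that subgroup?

By Lagrange's theorem, ord_26(5) divides φ(26) = φ(2)·φ(13) = 1·12 = 12 = 2^2 · 3.
Divisors of 12: 1, 2, 3, 4, 6, 12.
Check 5^d mod 26 for each divisor in increasing order:
5^1 ≡ 5 (mod 26)
5^2 ≡ 25 (mod 26)
5^3 ≡ 21 (mod 26)
5^4 ≡ 1 (mod 26) ✓
The order of 5 is 4, so the subgroup it generates has 4 elements.
Index = |(Z/26Z)^×| / |⟨5⟩| = 12 / 4 = 3.

3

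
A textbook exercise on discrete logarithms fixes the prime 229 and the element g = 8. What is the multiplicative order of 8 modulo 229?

76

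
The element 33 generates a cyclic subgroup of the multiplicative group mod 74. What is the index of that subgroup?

By Lagrange's theorem, ord_74(33) divides φ(74) = φ(2)·φ(37) = 1·36 = 36 = 2^2 · 3^2.
Divisors of 36: 1, 2, 3, 4, 6, 9, 12, 18, 36.
Test each divisor d:
33^1 ≡ 33
33^2 ≡ 53
33^3 ≡ 47
33^4 ≡ 71
33^6 ≡ 63
33^9 ≡ 1
Thus |⟨33⟩| = ord(33) = 9.
[(Z/74Z)^× : ⟨33⟩] = 36/9 = 4.

4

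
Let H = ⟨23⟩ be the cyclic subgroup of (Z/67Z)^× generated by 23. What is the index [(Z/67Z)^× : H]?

By Lagrange's theorem, ord_67(23) divides φ(67) = 67 − 1 = 66 = 2 · 3 · 11.
Divisors of 66: 1, 2, 3, 6, 11, 22, 33, 66.
Compute 23^d (mod 67) for the divisors d until we hit 1:
23^1 ≡ 23 (mod 67)
23^2 ≡ 60 (mod 67)
23^3 ≡ 40 (mod 67)
23^6 ≡ 59 (mod 67)
23^11 ≡ 29 (mod 67)
23^22 ≡ 37 (mod 67)
23^33 ≡ 1 (mod 67) ✓
Thus |⟨23⟩| = ord(23) = 33.
The index is φ(67) / ord(23) = 66 / 33 = 2.

2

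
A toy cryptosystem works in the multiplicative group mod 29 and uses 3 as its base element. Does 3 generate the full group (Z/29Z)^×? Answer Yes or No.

Yes

φ(29) = 29 − 1 = 28 = 2^2 · 7.
An element g generates (Z/29Z)^× iff g^(28/q) ≢ 1 (mod 29) for each prime q ∈ {2, 7}.
3^14 ≡ 28 (mod 29)  [q = 2: ≢ 1 ✓]
3^4 ≡ 23 (mod 29)  [q = 7: ≢ 1 ✓]
Every test exponent gives a nontrivial residue, hence 3 generates the full group.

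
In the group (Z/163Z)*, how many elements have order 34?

0

φ(163) = 163 − 1 = 162 = 2 · 3^4.
Since (Z/163Z)^× is cyclic of order 162, the number of elements of order d is φ(d) when d | 162 and 0 otherwise.
34 does not divide 162, so no element of (Z/163Z)^× has order 34.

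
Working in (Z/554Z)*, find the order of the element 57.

69

ord(57) | φ(554) = φ(2)·φ(277) = 1·276 = 276 = 2^2 · 3 · 23.
Divisors of 276: 1, 2, 3, 4, 6, 12, 23, 46, 69, 92, 138, 276.
Evaluate successive powers at the divisors of 276:
57^1 ≡ 57
57^2 ≡ 479
57^3 ≡ 157
57^4 ≡ 85
57^6 ≡ 273
57^12 ≡ 293
57^23 ≡ 437
57^46 ≡ 393
57^69 ≡ 1
Hence ord(57) = 69.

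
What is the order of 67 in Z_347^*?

Since 67 ∈ (Z/347Z)^×, its order divides φ(347) = 347 − 1 = 346 = 2 · 173.
Divisors of 346: 1, 2, 173, 346.
Test each divisor d:
67^1 ≡ 67 (mod 347)
67^2 ≡ 325 (mod 347)
67^173 ≡ 1 (mod 347) ✓
Therefore the multiplicative order of 67 modulo 347 is 173.

173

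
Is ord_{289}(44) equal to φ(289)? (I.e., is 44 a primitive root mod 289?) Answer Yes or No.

Yes

φ(289) = φ(17^2) = 17·(17−1) = 272 = 2^4 · 17.
44 is a primitive root mod 289 iff 44^(φ(289)/q) ≢ 1 for every prime q | φ(289), i.e. q ∈ {2, 17}.
44^136 ≡ 288 (mod 289)  [q = 2: ≢ 1 ✓]
44^16 ≡ 18 (mod 289)  [q = 17: ≢ 1 ✓]
All checks pass, so 44 has order 272 and is a primitive root modulo 289.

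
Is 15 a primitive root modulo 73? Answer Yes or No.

Yes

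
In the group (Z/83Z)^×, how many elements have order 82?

φ(83) = 83 − 1 = 82 = 2 · 41.
Since (Z/83Z)^× is cyclic of order 82, the number of elements of order d is φ(d) when d | 82 and 0 otherwise.
82 = 2 · 41 divides 82, and φ(82) = 40.

40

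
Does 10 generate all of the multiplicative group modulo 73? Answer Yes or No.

No

φ(73) = 73 − 1 = 72 = 2^3 · 3^2.
An element g generates (Z/73Z)^× iff g^(72/q) ≢ 1 (mod 73) for each prime q ∈ {2, 3}.
10^36 ≡ 72 (mod 73)  [q = 2: ≢ 1 ✓]
10^24 ≡ 1 (mod 73)  [q = 3: ≡ 1 ✗]
The check at q = 3 fails, so 10 generates a proper subgroup.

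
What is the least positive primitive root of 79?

φ(79) = 79 − 1 = 78 = 2 · 3 · 13.
Test candidates g = 2, 3, … against the prime factors q ∈ {2, 3, 13} of φ(79): g is a generator iff g^(78/q) ≢ 1 for every such q.
g = 2: 2^39 ≡ 1 — hits 1, so not a primitive root.
g = 3: 3^39 ≡ 78; 3^26 ≡ 23; 3^6 ≡ 18 — none is 1, so 3 is a primitive root.
Hence the least primitive root of 79 is 3.

3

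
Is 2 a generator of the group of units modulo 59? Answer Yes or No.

Yes

φ(59) = 59 − 1 = 58 = 2 · 29.
Test 2^(58/q) mod 59 for each prime factor q of 58:
2^29 ≡ 58 (mod 59)  [q = 2: ≢ 1 ✓]
2^2 ≡ 4 (mod 59)  [q = 29: ≢ 1 ✓]
All checks pass, so 2 has order 58 and is a primitive root modulo 59.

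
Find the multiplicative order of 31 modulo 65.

4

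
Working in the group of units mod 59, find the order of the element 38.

By Lagrange's theorem, ord_59(38) divides φ(59) = 59 − 1 = 58 = 2 · 29.
Divisors of 58: 1, 2, 29, 58.
Compute 38^d (mod 59) for the divisors d until we hit 1:
38^1 ≡ 38
38^2 ≡ 28
38^29 ≡ 58
38^58 ≡ 1
So ord_59(38) = 58.

58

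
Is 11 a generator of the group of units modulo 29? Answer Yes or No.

Yes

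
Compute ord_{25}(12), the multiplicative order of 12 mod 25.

By Lagrange's theorem, ord_25(12) divides φ(25) = φ(5^2) = 5·(5−1) = 20 = 2^2 · 5.
Divisors of 20: 1, 2, 4, 5, 10, 20.
Test each divisor d:
12^1 ≡ 12 (mod 25)
12^2 ≡ 19 (mod 25)
12^4 ≡ 11 (mod 25)
12^5 ≡ 7 (mod 25)
12^10 ≡ 24 (mod 25)
12^20 ≡ 1 (mod 25) ✓
Hence ord(12) = 20.

20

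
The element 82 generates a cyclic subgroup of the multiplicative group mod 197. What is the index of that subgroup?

1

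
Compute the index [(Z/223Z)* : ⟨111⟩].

3

ord(111) | φ(223) = 223 − 1 = 222 = 2 · 3 · 37.
Divisors of 222: 1, 2, 3, 6, 37, 74, 111, 222.
Check 111^d mod 223 for each divisor in increasing order:
111^1 ≡ 111 (mod 223)
111^2 ≡ 56 (mod 223)
111^3 ≡ 195 (mod 223)
111^6 ≡ 115 (mod 223)
111^37 ≡ 222 (mod 223)
111^74 ≡ 1 (mod 223) ✓
So ord_223(111) = 74, hence |⟨111⟩| = 74.
The index is φ(223) / ord(111) = 222 / 74 = 3.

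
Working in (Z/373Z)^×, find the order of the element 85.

Since 85 ∈ (Z/373Z)^×, its order divides φ(373) = 373 − 1 = 372 = 2^2 · 3 · 31.
Divisors of 372: 1, 2, 3, 4, 6, 12, 31, 62, 93, 124, 186, 372.
Check 85^d mod 373 for each divisor in increasing order:
85^1 ≡ 85 (mod 373)
85^2 ≡ 138 (mod 373)
85^3 ≡ 167 (mod 373)
85^4 ≡ 21 (mod 373)
85^6 ≡ 287 (mod 373)
85^12 ≡ 309 (mod 373)
85^31 ≡ 69 (mod 373)
85^62 ≡ 285 (mod 373)
85^93 ≡ 269 (mod 373)
85^124 ≡ 284 (mod 373)
85^186 ≡ 372 (mod 373)
85^372 ≡ 1 (mod 373) ✓
So ord_373(85) = 372.

372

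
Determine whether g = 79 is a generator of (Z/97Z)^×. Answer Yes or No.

No

φ(97) = 97 − 1 = 96 = 2^5 · 3.
It suffices to check that the order of 79 is not a proper divisor of 96: compute 79^(96/q) for q ∈ {2, 3}.
79^48 ≡ 1 (mod 97)  [q = 2: ≡ 1 ✗]
79^32 ≡ 1 (mod 97)  [q = 3: ≡ 1 ✗]
Since 79^48 ≡ 1, the order of 79 divides 48 < 96, so 79 is not a primitive root.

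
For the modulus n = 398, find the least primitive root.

3

φ(398) = φ(2)·φ(199) = 1·198 = 198 = 2 · 3^2 · 11.
g is a primitive root iff g^(198/q) ≢ 1 (mod 398) for each prime q ∈ {2, 3, 11}.
g = 2: gcd(2, 398) = 2 > 1, not a unit — skip.
g = 3: 3^99 ≡ 397; 3^66 ≡ 305; 3^18 ≡ 125 — none is 1, so 3 is a primitive root.
Hence the least primitive root of 398 is 3.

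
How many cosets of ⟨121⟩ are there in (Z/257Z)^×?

8

ord(121) | φ(257) = 257 − 1 = 256 = 2^8.
Divisors of 256: 1, 2, 4, 8, 16, 32, 64, 128, 256.
Evaluate successive powers at the divisors of 256:
121^1 ≡ 121
121^2 ≡ 249
121^4 ≡ 64
121^8 ≡ 241
121^16 ≡ 256
121^32 ≡ 1
So ord_257(121) = 32, hence |⟨121⟩| = 32.
The index is φ(257) / ord(121) = 256 / 32 = 8.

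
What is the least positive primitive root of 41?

6

φ(41) = 41 − 1 = 40 = 2^3 · 5.
g is a primitive root iff g^(40/q) ≢ 1 (mod 41) for each prime q ∈ {2, 5}.
g = 2: 2^20 ≡ 1 — hits 1, so not a primitive root.
g = 3: 3^20 ≡ 40; 3^8 ≡ 1 — hits 1, so not a primitive root.
g = 4: 4^20 ≡ 1 — hits 1, so not a primitive root.
g = 5: 5^20 ≡ 1 — hits 1, so not a primitive root.
g = 6: 6^20 ≡ 40; 6^8 ≡ 10 — none is 1, so 6 is a primitive root.
So 6 is the smallest generator of (Z/41Z)^×.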